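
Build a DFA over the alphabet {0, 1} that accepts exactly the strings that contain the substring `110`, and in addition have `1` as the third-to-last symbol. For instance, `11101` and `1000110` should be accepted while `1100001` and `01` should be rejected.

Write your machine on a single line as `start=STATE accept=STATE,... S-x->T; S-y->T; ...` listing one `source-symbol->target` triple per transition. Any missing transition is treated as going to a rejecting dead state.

start=A; accept=D,E,F,K; A-0->A; A-1->B; B-0->A; B-1->C; C-0->D; C-1->C; D-0->E; D-1->F; E-0->G; E-1->H; F-0->I; F-1->J; G-0->G; G-1->H; H-0->I; H-1->J; I-0->E; I-1->F; J-0->D; J-1->K; K-0->D; K-1->K

Run two small machines in parallel and take their product. The first has 4 states tracking whether and how much of `110` has been seen; the second has 15 states tracking the last 3 symbols read. A product state is a pair (one from each), accepting exactly when both do. Equivalent product states are then merged.
An 11-state machine:
       0  1 
>  A   A  B 
   B   A  C 
   C   D  C 
 * D   E  F 
 * E   G  H 
 * F   I  J 
   G   G  H 
   H   I  J 
   I   E  F 
   J   D  K 
 * K   D  K 
(> = start, * = accepting)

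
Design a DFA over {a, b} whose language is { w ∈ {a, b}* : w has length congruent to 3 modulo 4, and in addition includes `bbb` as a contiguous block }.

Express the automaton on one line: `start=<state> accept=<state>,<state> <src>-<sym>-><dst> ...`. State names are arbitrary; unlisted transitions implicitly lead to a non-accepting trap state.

Handle the two conditions separately and then intersect. The first has 4 states tracking the input length modulo 4; the second has 4 states tracking whether and how much of `bbb` has been seen. A product state is a pair (one from each), accepting exactly when both do.
16 states suffice.
          a    b  
>  s0     s1   s2 
   s1     s3   s4 
   s2     s3   s5 
   s3     s6   s7 
   s4     s6   s8 
   s5     s6   s9 
   s6     s0  s10 
   s7     s0  s11 
   s8     s0  s12 
 * s9    s12  s12 
   s10    s1  s13 
   s11    s1  s14 
   s12   s14  s14 
   s13    s3  s15 
   s14   s15  s15 
   s15    s9   s9 
(> = start, * = accepting)

start=s0 accept=s9 s0-a->s1 s0-b->s2 s1-a->s3 s1-b->s4 s2-a->s3 s2-b->s5 s3-a->s6 s3-b->s7 s4-a->s6 s4-b->s8 s5-a->s6 s5-b->s9 s6-a->s0 s6-b->s10 s7-a->s0 s7-b->s11 s8-a->s0 s8-b->s12 s9-a->s12 s9-b->s12 s10-a->s1 s10-b->s13 s11-a->s1 s11-b->s14 s12-a->s14 s12-b->s14 s13-a->s3 s13-b->s15 s14-a->s15 s14-b->s15 s15-a->s9 s15-b->s9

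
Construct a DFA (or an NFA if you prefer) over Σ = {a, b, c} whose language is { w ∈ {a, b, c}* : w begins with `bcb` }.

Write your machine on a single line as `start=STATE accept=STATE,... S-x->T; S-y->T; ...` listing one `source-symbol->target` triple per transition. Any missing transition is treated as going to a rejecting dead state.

start=q0; accept=q3; q0-a->q4; q0-b->q1; q0-c->q4; q1-a->q4; q1-b->q4; q1-c->q2; q2-a->q4; q2-b->q3; q2-c->q4; q3-a->q3; q3-b->q3; q3-c->q3; q4-a->q4; q4-b->q4; q4-c->q4

Walk along `bcb` while the input agrees: from q0 take `b` to q1, and so on. Any deviation drops to the rejecting sink q4. Once q3 is reached the prefix is confirmed and every continuation is accepted.
With 5 states:
        a   b   c  
>  q0   q4  q1  q4 
   q1   q4  q4  q2 
   q2   q4  q3  q4 
 * q3   q3  q3  q3 
   q4   q4  q4  q4 
(> = start, * = accepting)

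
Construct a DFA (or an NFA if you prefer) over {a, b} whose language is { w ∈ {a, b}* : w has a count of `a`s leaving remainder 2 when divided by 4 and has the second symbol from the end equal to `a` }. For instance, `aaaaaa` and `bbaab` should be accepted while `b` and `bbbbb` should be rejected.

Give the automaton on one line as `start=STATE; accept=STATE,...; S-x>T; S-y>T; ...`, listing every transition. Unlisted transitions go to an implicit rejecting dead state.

Build one automaton per condition and run them in lockstep. One (4 states) tracks the count of `a`s modulo 4; the other (7 states) tracks the last 2 symbols read. Each combined state is a pair, one component from each; accept when both components accept.
A 19-state machine:
          a    b  
>  S0     S1   S2 
   S1     S3   S4 
   S2     S5   S6 
 * S3     S7   S8 
   S4     S9  S10 
   S5     S3   S4 
   S6     S5   S6 
   S7    S11  S12 
 * S8    S13  S14 
   S9     S7   S8 
   S10    S9  S10 
   S11   S15  S16 
   S12   S17  S18 
   S13   S11  S12 
   S14   S13  S14 
   S15    S3   S4 
   S16    S5   S6 
   S17   S15  S16 
   S18   S17  S18 
(> = start, * = accepting)

start=S0; accept=S3,S8; S0-a>S1; S0-b>S2; S1-a>S3; S1-b>S4; S2-a>S5; S2-b>S6; S3-a>S7; S3-b>S8; S4-a>S9; S4-b>S10; S5-a>S3; S5-b>S4; S6-a>S5; S6-b>S6; S7-a>S11; S7-b>S12; S8-a>S13; S8-b>S14; S9-a>S7; S9-b>S8; S10-a>S9; S10-b>S10; S11-a>S15; S11-b>S16; S12-a>S17; S12-b>S18; S13-a>S11; S13-b>S12; S14-a>S13; S14-b>S14; S15-a>S3; S15-b>S4; S16-a>S5; S16-b>S6; S17-a>S15; S17-b>S16; S18-a>S17; S18-b>S18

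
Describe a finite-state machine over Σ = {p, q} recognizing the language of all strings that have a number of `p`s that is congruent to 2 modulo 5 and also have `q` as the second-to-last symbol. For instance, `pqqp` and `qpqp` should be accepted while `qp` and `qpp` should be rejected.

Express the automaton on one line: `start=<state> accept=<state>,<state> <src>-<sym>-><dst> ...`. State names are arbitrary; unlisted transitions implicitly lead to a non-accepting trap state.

start=A accept=J,O A-p->B A-q->C B-p->D B-q->E C-p->F C-q->G D-p->H D-q->I E-p->J E-q->K F-p->D F-q->E G-p->F G-q->G H-p->L H-q->M I-p->N I-q->O J-p->H J-q->I K-p->J K-q->K L-p->P L-q->Q M-p->R M-q->S N-p->L N-q->M O-p->N O-q->O P-p->T P-q->U Q-p->V Q-q->W R-p->P R-q->Q S-p->R S-q->S T-p->D T-q->E U-p->F U-q->G V-p->T V-q->U W-p->V W-q->W

Handle the two conditions separately and then intersect. One (5 states) tracks the count of `p`s modulo 5; the other (7 states) tracks the last 2 symbols read. Each combined state is a pair, one component from each; accept when both components accept.
       p  q 
>  A   B  C 
   B   D  E 
   C   F  G 
   D   H  I 
   E   J  K 
   F   D  E 
   G   F  G 
   H   L  M 
   I   N  O 
 * J   H  I 
   K   J  K 
   L   P  Q 
   M   R  S 
   N   L  M 
 * O   N  O 
   P   T  U 
   Q   V  W 
   R   P  Q 
   S   R  S 
   T   D  E 
   U   F  G 
   V   T  U 
   W   V  W 
(> = start, * = accepting)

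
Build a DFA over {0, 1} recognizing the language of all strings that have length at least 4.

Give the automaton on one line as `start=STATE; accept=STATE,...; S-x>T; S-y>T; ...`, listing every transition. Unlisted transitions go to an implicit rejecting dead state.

start=S0; accept=S4,S5; S0-0>S1; S0-1>S1; S1-0>S2; S1-1>S2; S2-0>S3; S2-1>S3; S3-0>S4; S3-1>S4; S4-0>S5; S4-1>S5; S5-0>S5; S5-1>S5

We only need to distinguish lengths 0, 1, …, 4, and '>4'. Chain S0 → S1 → S2 → S3 → S4 → S5 on every symbol, with S5 looping. Accepting states: {S4, S5}.
With 6 states:
        0   1  
>  S0   S1  S1 
   S1   S2  S2 
   S2   S3  S3 
   S3   S4  S4 
 * S4   S5  S5 
 * S5   S5  S5 
(> = start, * = accepting)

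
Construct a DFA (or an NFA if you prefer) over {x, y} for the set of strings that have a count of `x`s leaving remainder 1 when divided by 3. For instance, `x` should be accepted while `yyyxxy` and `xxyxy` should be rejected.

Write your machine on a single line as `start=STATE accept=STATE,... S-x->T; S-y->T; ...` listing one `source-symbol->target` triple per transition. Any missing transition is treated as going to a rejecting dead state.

start=q0; accept=q1; q0-x->q1; q0-y->q0; q1-x->q2; q1-y->q1; q2-x->q0; q2-y->q2

The only thing that matters is how many `x`s have appeared, reduced mod 3. Use one state per residue: q0 for 0, …, q2 for 2. Reading `x` moves to the next residue; anything else stays put. q1 is accepting.
3 states suffice.
        x   y  
>  q0   q1  q0 
 * q1   q2  q1 
   q2   q0  q2 
(> = start, * = accepting)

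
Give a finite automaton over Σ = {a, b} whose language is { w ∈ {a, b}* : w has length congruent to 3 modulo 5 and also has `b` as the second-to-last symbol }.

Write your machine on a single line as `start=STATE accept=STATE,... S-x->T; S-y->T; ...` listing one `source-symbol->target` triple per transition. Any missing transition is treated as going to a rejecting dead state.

Run two small machines in parallel and take their product. One (5 states) tracks the input length modulo 5; the other (7 states) tracks the last 2 symbols read. Each combined state is a pair, one component from each; accept when both components accept.
With 23 states:
          a    b  
>  q0     q1   q2 
   q1     q3   q4 
   q2     q5   q6 
   q3     q7   q8 
   q4     q9  q10 
   q5     q7   q8 
   q6     q9  q10 
   q7    q11  q12 
   q8    q13  q14 
 * q9    q11  q12 
 * q10   q13  q14 
   q11   q15  q16 
   q12   q17  q18 
   q13   q15  q16 
   q14   q17  q18 
   q15   q19  q20 
   q16   q21  q22 
   q17   q19  q20 
   q18   q21  q22 
   q19    q3   q4 
   q20    q5   q6 
   q21    q3   q4 
   q22    q5   q6 
(> = start, * = accepting)

start=q0; accept=q9,q10; q0-a->q1; q0-b->q2; q1-a->q3; q1-b->q4; q2-a->q5; q2-b->q6; q3-a->q7; q3-b->q8; q4-a->q9; q4-b->q10; q5-a->q7; q5-b->q8; q6-a->q9; q6-b->q10; q7-a->q11; q7-b->q12; q8-a->q13; q8-b->q14; q9-a->q11; q9-b->q12; q10-a->q13; q10-b->q14; q11-a->q15; q11-b->q16; q12-a->q17; q12-b->q18; q13-a->q15; q13-b->q16; q14-a->q17; q14-b->q18; q15-a->q19; q15-b->q20; q16-a->q21; q16-b->q22; q17-a->q19; q17-b->q20; q18-a->q21; q18-b->q22; q19-a->q3; q19-b->q4; q20-a->q5; q20-b->q6; q21-a->q3; q21-b->q4; q22-a->q5; q22-b->q6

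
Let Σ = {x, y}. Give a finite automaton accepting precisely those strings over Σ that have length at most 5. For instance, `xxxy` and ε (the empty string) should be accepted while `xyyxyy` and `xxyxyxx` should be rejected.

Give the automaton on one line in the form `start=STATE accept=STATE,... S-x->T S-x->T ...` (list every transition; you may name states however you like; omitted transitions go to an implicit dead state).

start=A accept=A,B,C,D,E,F A-x->B A-y->B B-x->C B-y->C C-x->D C-y->D D-x->E D-y->E E-x->F E-y->F F-x->G F-y->G G-x->G G-y->G

We only need to distinguish lengths 0, 1, …, 5, and '>5'. Chain A → B → C → D → E → F → G on every symbol, with G looping. Accepting states: {A, B, C, D, E, F}.
7 states suffice.
       x  y 
>* A   B  B 
 * B   C  C 
 * C   D  D 
 * D   E  E 
 * E   F  F 
 * F   G  G 
   G   G  G 
(> = start, * = accepting)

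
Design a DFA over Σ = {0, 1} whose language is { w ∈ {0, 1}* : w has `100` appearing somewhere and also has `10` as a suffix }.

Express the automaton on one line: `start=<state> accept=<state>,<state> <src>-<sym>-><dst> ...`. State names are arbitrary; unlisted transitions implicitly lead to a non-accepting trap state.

Build one automaton per condition and run them in lockstep. One (4 states) tracks whether and how much of `100` has been seen; the other (3 states) tracks how much of the suffix `10` has currently been matched. Each combined state is a pair, one component from each; accept when both components accept.
A 6-state machine:
        0   1  
>  S0   S0  S1 
   S1   S2  S1 
   S2   S3  S1 
   S3   S3  S4 
   S4   S5  S4 
 * S5   S3  S4 
(> = start, * = accepting)

start=S0 accept=S5 S0-0->S0 S0-1->S1 S1-0->S2 S1-1->S1 S2-0->S3 S2-1->S1 S3-0->S3 S3-1->S4 S4-0->S5 S4-1->S4 S5-0->S3 S5-1->S4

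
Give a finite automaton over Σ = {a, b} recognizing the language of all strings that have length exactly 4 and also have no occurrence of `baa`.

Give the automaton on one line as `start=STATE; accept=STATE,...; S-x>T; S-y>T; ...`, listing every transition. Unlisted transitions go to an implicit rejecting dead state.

Handle the two conditions separately and then intersect. The first has 6 states tracking the input length, saturating at 5; the second has 4 states tracking partial matches of the forbidden pattern `baa`. A product state is a pair (one from each), accepting exactly when both do. After merging equivalent states the machine shrinks.
        a   b  
>  S0   S1  S2 
   S1   S3  S4 
   S2   S5  S4 
   S3   S6  S6 
   S4   S7  S6 
   S5   S8  S6 
   S6   S9  S9 
   S7   S8  S9 
   S8   S8  S8 
 * S9   S8  S8 
(> = start, * = accepting)

start=S0; accept=S9; S0-a>S1; S0-b>S2; S1-a>S3; S1-b>S4; S2-a>S5; S2-b>S4; S3-a>S6; S3-b>S6; S4-a>S7; S4-b>S6; S5-a>S8; S5-b>S6; S6-a>S9; S6-b>S9; S7-a>S8; S7-b>S9; S8-a>S8; S8-b>S8; S9-a>S8; S9-b>S8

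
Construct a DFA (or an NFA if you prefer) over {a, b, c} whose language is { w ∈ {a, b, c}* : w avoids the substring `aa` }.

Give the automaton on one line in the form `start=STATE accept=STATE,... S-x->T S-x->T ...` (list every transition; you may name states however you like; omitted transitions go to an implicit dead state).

This is the complement of 'contains `aa`'. Use the same substring-matching states — S0 through S2 holding how much of `aa` has just been matched — but flip the accepting set: everything except the trap S2 accepts.
        a   b   c  
>* S0   S1  S0  S0 
 * S1   S2  S0  S0 
   S2   S2  S2  S2 
(> = start, * = accepting)

start=S0 accept=S0,S1 S0-a->S1 S0-b->S0 S0-c->S0 S1-a->S2 S1-b->S0 S1-c->S0 S2-a->S2 S2-b->S2 S2-c->S2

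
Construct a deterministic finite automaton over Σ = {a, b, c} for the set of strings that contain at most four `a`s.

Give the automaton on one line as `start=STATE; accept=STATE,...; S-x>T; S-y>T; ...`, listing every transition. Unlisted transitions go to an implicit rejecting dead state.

start=s0; accept=s0,s1,s2,s3,s4; s0-a>s1; s0-b>s0; s0-c>s0; s1-a>s2; s1-b>s1; s1-c>s1; s2-a>s3; s2-b>s2; s2-c>s2; s3-a>s4; s3-b>s3; s3-c>s3; s4-a>s5; s4-b>s4; s4-c>s4; s5-a>s5; s5-b>s5; s5-c>s5

Only the number of `a`s matters, and only up to 5. Make a chain s0 → s1 → s2 → s3 → s4 → s5 advanced by each `a` (with s5 absorbing); every other symbol self-loops. The accepting set is {s0, s1, s2, s3, s4}.
6 states suffice.
        a   b   c  
>* s0   s1  s0  s0 
 * s1   s2  s1  s1 
 * s2   s3  s2  s2 
 * s3   s4  s3  s3 
 * s4   s5  s4  s4 
   s5   s5  s5  s5 
(> = start, * = accepting)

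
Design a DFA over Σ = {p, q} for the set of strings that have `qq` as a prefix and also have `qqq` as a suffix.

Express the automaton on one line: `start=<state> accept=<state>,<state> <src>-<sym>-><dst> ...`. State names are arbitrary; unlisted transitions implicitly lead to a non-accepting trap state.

start=s0 accept=s5 s0-p->s1 s0-q->s2 s1-p->s1 s1-q->s1 s2-p->s1 s2-q->s3 s3-p->s4 s3-q->s5 s4-p->s4 s4-q->s6 s5-p->s4 s5-q->s5 s6-p->s4 s6-q->s3

Build one automaton per condition and run them in lockstep. The first has 4 states tracking whether the input so far still matches the prefix `qq`; the second has 4 states tracking how much of the suffix `qqq` has currently been matched. A product state is a pair (one from each), accepting exactly when both do. After merging equivalent states the machine shrinks.
        p   q  
>  s0   s1  s2 
   s1   s1  s1 
   s2   s1  s3 
   s3   s4  s5 
   s4   s4  s6 
 * s5   s4  s5 
   s6   s4  s3 
(> = start, * = accepting)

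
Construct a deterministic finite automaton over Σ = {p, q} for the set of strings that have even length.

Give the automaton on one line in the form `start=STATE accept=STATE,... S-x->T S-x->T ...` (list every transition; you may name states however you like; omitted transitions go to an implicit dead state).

Only the length mod 2 matters, so use a 2-cycle: from any state, every input symbol moves to the next state, wrapping S1 back to S0. Mark S0 accepting.
With 2 states:
        p   q  
>* S0   S1  S1 
   S1   S0  S0 
(> = start, * = accepting)

start=S0 accept=S0 S0-p->S1 S0-q->S1 S1-p->S0 S1-q->S0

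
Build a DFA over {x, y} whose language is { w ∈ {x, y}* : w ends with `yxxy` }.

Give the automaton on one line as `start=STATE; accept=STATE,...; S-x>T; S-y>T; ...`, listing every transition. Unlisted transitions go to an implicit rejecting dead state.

Remember how much of `yxxy` the current input suffix matches. State q0 means no match yet; q1 means the last symbol is `y`; q2 means the last 2 symbols are `yx`; q3 means the last 3 symbols are `yxx`; q4 means the last 4 symbols are `yxxy`. Only q4 accepts. On a mismatch, fall back to the longest proper suffix that is still a prefix of `yxxy`.
A 5-state machine:
        x   y  
>  q0   q0  q1 
   q1   q2  q1 
   q2   q3  q1 
   q3   q0  q4 
 * q4   q2  q1 
(> = start, * = accepting)

start=q0; accept=q4; q0-x>q0; q0-y>q1; q1-x>q2; q1-y>q1; q2-x>q3; q2-y>q1; q3-x>q0; q3-y>q4; q4-x>q2; q4-y>q1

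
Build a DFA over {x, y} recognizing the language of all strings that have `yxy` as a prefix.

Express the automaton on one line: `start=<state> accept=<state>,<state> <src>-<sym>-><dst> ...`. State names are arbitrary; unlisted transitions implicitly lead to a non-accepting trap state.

Check the first 3 symbols one by one: q0 through q2 record how many have matched `yxy` so far; any wrong symbol goes to the dead state q4. After all 3 match we enter the accepting sink q3.
A 5-state machine:
        x   y  
>  q0   q4  q1 
   q1   q2  q4 
   q2   q4  q3 
 * q3   q3  q3 
   q4   q4  q4 
(> = start, * = accepting)

start=q0 accept=q3 q0-x->q4 q0-y->q1 q1-x->q2 q1-y->q4 q2-x->q4 q2-y->q3 q3-x->q3 q3-y->q3 q4-x->q4 q4-y->q4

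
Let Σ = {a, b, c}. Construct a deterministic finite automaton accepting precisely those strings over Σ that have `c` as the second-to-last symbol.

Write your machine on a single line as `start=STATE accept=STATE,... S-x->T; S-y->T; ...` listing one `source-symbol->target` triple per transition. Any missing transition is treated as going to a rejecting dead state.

start=q0; accept=q10,q11,q12; q0-a->q1; q0-b->q2; q0-c->q3; q1-a->q4; q1-b->q5; q1-c->q6; q2-a->q7; q2-b->q8; q2-c->q9; q3-a->q10; q3-b->q11; q3-c->q12; q4-a->q4; q4-b->q5; q4-c->q6; q5-a->q7; q5-b->q8; q5-c->q9; q6-a->q10; q6-b->q11; q6-c->q12; q7-a->q4; q7-b->q5; q7-c->q6; q8-a->q7; q8-b->q8; q8-c->q9; q9-a->q10; q9-b->q11; q9-c->q12; q10-a->q4; q10-b->q5; q10-c->q6; q11-a->q7; q11-b->q8; q11-c->q9; q12-a->q10; q12-b->q11; q12-c->q12

Because acceptance depends on a position counted from the end, the machine has to buffer the most recent 2 symbols. Make each state the string of the last up-to-2 symbols read; on input `x` shift the window left and append `x`. Accept when the buffered window has length 2 and begins with `c`.
13 states suffice.
          a    b    c  
>  q0     q1   q2   q3 
   q1     q4   q5   q6 
   q2     q7   q8   q9 
   q3    q10  q11  q12 
   q4     q4   q5   q6 
   q5     q7   q8   q9 
   q6    q10  q11  q12 
   q7     q4   q5   q6 
   q8     q7   q8   q9 
   q9    q10  q11  q12 
 * q10    q4   q5   q6 
 * q11    q7   q8   q9 
 * q12   q10  q11  q12 
(> = start, * = accepting)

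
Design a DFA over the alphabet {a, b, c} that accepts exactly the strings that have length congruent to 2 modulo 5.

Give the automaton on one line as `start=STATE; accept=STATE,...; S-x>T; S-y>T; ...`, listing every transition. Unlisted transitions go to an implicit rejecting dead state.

start=q0; accept=q2; q0-a>q1; q0-b>q1; q0-c>q1; q1-a>q2; q1-b>q2; q1-c>q2; q2-a>q3; q2-b>q3; q2-c>q3; q3-a>q4; q3-b>q4; q3-c>q4; q4-a>q0; q4-b>q0; q4-c>q0

Only the length mod 5 matters, so use a 5-cycle: from any state, every input symbol moves to the next state, wrapping q4 back to q0. Mark q2 accepting.
        a   b   c  
>  q0   q1  q1  q1 
   q1   q2  q2  q2 
 * q2   q3  q3  q3 
   q3   q4  q4  q4 
   q4   q0  q0  q0 
(> = start, * = accepting)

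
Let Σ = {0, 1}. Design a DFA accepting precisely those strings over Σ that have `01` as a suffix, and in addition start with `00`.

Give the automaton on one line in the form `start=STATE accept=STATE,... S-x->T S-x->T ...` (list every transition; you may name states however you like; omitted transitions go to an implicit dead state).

start=q0 accept=q4 q0-0->q1 q0-1->q2 q1-0->q3 q1-1->q2 q2-0->q2 q2-1->q2 q3-0->q3 q3-1->q4 q4-0->q3 q4-1->q5 q5-0->q3 q5-1->q5

Handle the two conditions separately and then intersect. One (3 states) tracks how much of the suffix `01` has currently been matched; the other (4 states) tracks whether the input so far still matches the prefix `00`. Each combined state is a pair, one component from each; accept when both components accept. Minimizing collapses redundant product states.
With 6 states:
        0   1  
>  q0   q1  q2 
   q1   q3  q2 
   q2   q2  q2 
   q3   q3  q4 
 * q4   q3  q5 
   q5   q3  q5 
(> = start, * = accepting)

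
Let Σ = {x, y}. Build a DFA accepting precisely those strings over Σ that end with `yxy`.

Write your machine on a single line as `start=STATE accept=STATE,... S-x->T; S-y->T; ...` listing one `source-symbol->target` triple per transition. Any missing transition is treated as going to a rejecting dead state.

start=q0; accept=q3; q0-x->q0; q0-y->q1; q1-x->q2; q1-y->q1; q2-x->q0; q2-y->q3; q3-x->q2; q3-y->q1

Remember how much of `yxy` the current input suffix matches. State q0 means no match yet; q1 means the last symbol is `y`; q2 means the last 2 symbols are `yx`; q3 means the last 3 symbols are `yxy`. Only q3 accepts. On a mismatch, fall back to the longest proper suffix that is still a prefix of `yxy`.
4 states suffice.
        x   y  
>  q0   q0  q1 
   q1   q2  q1 
   q2   q0  q3 
 * q3   q2  q1 
(> = start, * = accepting)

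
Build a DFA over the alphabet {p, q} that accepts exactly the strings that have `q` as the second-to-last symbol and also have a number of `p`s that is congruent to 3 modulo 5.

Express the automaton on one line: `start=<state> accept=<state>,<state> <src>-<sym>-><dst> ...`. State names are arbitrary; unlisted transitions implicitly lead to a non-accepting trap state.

Handle the two conditions separately and then intersect. One (7 states) tracks the last 2 symbols read; the other (5 states) tracks the count of `p`s modulo 5. Each combined state is a pair, one component from each; accept when both components accept. After merging equivalent states the machine shrinks.
        p   q  
>  s0   s1  s0 
   s1   s2  s1 
   s2   s3  s4 
   s3   s5  s6 
   s4   s7  s4 
   s5   s0  s5 
   s6   s5  s8 
 * s7   s5  s6 
 * s8   s5  s8 
(> = start, * = accepting)

start=s0 accept=s7,s8 s0-p->s1 s0-q->s0 s1-p->s2 s1-q->s1 s2-p->s3 s2-q->s4 s3-p->s5 s3-q->s6 s4-p->s7 s4-q->s4 s5-p->s0 s5-q->s5 s6-p->s5 s6-q->s8 s7-p->s5 s7-q->s6 s8-p->s5 s8-q->s8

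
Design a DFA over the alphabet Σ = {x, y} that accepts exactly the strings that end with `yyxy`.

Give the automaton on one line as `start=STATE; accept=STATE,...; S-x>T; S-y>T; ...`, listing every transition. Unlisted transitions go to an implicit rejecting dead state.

start=q0; accept=q4; q0-x>q0; q0-y>q1; q1-x>q0; q1-y>q2; q2-x>q3; q2-y>q2; q3-x>q0; q3-y>q4; q4-x>q0; q4-y>q2

Remember how much of `yyxy` the current input suffix matches. State q0 means no match yet; q1 means the last symbol is `y`; q2 means the last 2 symbols are `yy`; q3 means the last 3 symbols are `yyx`; q4 means the last 4 symbols are `yyxy`. Only q4 accepts. On a mismatch, fall back to the longest proper suffix that is still a prefix of `yyxy`.
        x   y  
>  q0   q0  q1 
   q1   q0  q2 
   q2   q3  q2 
   q3   q0  q4 
 * q4   q0  q2 
(> = start, * = accepting)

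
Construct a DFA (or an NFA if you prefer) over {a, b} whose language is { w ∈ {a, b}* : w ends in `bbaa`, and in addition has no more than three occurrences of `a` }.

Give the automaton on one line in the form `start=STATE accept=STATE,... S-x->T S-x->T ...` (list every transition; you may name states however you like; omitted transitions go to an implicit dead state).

start=q0 accept=q9 q0-a->q1 q0-b->q2 q1-a->q3 q1-b->q4 q2-a->q1 q2-b->q5 q3-a->q3 q3-b->q3 q4-a->q3 q4-b->q6 q5-a->q7 q5-b->q5 q6-a->q8 q6-b->q6 q7-a->q9 q7-b->q4 q8-a->q9 q8-b->q3 q9-a->q3 q9-b->q3

Build one automaton per condition and run them in lockstep. The first has 5 states tracking how much of the suffix `bbaa` has currently been matched; the second has 5 states tracking the count of `a`s, saturating at 4. A product state is a pair (one from each), accepting exactly when both do. Minimizing collapses redundant product states.
A 10-state machine:
        a   b  
>  q0   q1  q2 
   q1   q3  q4 
   q2   q1  q5 
   q3   q3  q3 
   q4   q3  q6 
   q5   q7  q5 
   q6   q8  q6 
   q7   q9  q4 
   q8   q9  q3 
 * q9   q3  q3 
(> = start, * = accepting)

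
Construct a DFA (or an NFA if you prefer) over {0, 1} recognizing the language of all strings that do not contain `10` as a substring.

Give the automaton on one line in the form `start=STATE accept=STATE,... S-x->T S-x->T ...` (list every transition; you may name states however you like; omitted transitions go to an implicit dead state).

start=q0 accept=q0,q1 q0-0->q0 q0-1->q1 q1-0->q2 q1-1->q1 q2-0->q2 q2-1->q2

This is the complement of 'contains `10`'. Use the same substring-matching states — q0 through q2 holding how much of `10` has just been matched — but flip the accepting set: everything except the trap q2 accepts.
With 3 states:
        0   1  
>* q0   q0  q1 
 * q1   q2  q1 
   q2   q2  q2 
(> = start, * = accepting)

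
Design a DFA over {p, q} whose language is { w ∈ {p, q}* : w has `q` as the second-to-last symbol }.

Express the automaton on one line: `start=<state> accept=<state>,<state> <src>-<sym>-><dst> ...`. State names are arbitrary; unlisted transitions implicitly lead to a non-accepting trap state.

Because acceptance depends on a position counted from the end, the machine has to buffer the most recent 2 symbols. Make each state the string of the last up-to-2 symbols read; on input `x` shift the window left and append `x`. Accept when the buffered window has length 2 and begins with `q`.
With 7 states:
       p  q 
>  A   B  C 
   B   D  E 
   C   F  G 
   D   D  E 
   E   F  G 
 * F   D  E 
 * G   F  G 
(> = start, * = accepting)

start=A accept=F,G A-p->B A-q->C B-p->D B-q->E C-p->F C-q->G D-p->D D-q->E E-p->F E-q->G F-p->D F-q->E G-p->F G-q->G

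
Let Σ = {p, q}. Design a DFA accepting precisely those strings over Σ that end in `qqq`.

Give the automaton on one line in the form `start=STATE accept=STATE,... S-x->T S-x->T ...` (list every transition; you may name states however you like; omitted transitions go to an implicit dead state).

Let each state record the length of the longest suffix of the input read so far that is also a prefix of `qqq`. s1 means the last symbol is `q`; s2 means the last 2 symbols are `qq`; s3 means the last 3 symbols are `qqq`. Accept only at s3, where the string currently ends in `qqq`.
        p   q  
>  s0   s0  s1 
   s1   s0  s2 
   s2   s0  s3 
 * s3   s0  s3 
(> = start, * = accepting)

start=s0 accept=s3 s0-p->s0 s0-q->s1 s1-p->s0 s1-q->s2 s2-p->s0 s2-q->s3 s3-p->s0 s3-q->s3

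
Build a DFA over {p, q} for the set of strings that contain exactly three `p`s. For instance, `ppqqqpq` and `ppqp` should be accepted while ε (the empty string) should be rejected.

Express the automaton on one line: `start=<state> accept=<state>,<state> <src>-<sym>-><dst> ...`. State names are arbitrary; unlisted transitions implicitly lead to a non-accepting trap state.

start=s0 accept=s3 s0-p->s1 s0-q->s0 s1-p->s2 s1-q->s1 s2-p->s3 s2-q->s2 s3-p->s4 s3-q->s3 s4-p->s4 s4-q->s4

Count `p`s, saturating at 4: states s0 through s3 mean 0 through 3 `p`s seen; s4 means more than 3. Each `p` increments (capped at s4); other symbols loop. Accept from {s3}.
A 5-state machine:
        p   q  
>  s0   s1  s0 
   s1   s2  s1 
   s2   s3  s2 
 * s3   s4  s3 
   s4   s4  s4 
(> = start, * = accepting)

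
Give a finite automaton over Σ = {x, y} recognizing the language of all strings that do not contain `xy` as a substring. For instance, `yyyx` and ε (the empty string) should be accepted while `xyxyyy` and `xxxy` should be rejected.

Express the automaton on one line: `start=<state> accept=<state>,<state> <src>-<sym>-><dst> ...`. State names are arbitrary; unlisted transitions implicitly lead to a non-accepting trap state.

start=S0 accept=S0,S1 S0-x->S1 S0-y->S0 S1-x->S1 S1-y->S2 S2-x->S2 S2-y->S2

This is the complement of 'contains `xy`'. Use the same substring-matching states — S0 through S2 holding how much of `xy` has just been matched — but flip the accepting set: everything except the trap S2 accepts.
With 3 states:
        x   y  
>* S0   S1  S0 
 * S1   S1  S2 
   S2   S2  S2 
(> = start, * = accepting)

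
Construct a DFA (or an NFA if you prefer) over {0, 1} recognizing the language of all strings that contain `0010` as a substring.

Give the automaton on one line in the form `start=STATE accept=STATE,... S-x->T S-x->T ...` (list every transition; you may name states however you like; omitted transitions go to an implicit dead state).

Track how much of `0010` has been matched so far: state s0 is no progress, s4 is the absorbing accept state reached once `0010` has occurred. Intermediate states record partial matches; on a mismatch, fall back to the longest reusable overlap.
With 5 states:
        0   1  
>  s0   s1  s0 
   s1   s2  s0 
   s2   s2  s3 
   s3   s4  s0 
 * s4   s4  s4 
(> = start, * = accepting)

start=s0 accept=s4 s0-0->s1 s0-1->s0 s1-0->s2 s1-1->s0 s2-0->s2 s2-1->s3 s3-0->s4 s3-1->s0 s4-0->s4 s4-1->s4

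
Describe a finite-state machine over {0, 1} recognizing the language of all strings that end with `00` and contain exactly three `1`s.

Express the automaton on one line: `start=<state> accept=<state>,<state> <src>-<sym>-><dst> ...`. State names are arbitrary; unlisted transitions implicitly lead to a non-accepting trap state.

start=q0 accept=q6 q0-0->q0 q0-1->q1 q1-0->q1 q1-1->q2 q2-0->q2 q2-1->q3 q3-0->q4 q3-1->q5 q4-0->q6 q4-1->q5 q5-0->q5 q5-1->q5 q6-0->q6 q6-1->q5

Run two small machines in parallel and take their product. The first has 3 states tracking how much of the suffix `00` has currently been matched; the second has 5 states tracking the count of `1`s, saturating at 4. A product state is a pair (one from each), accepting exactly when both do. Minimizing collapses redundant product states.
A 7-state machine:
        0   1  
>  q0   q0  q1 
   q1   q1  q2 
   q2   q2  q3 
   q3   q4  q5 
   q4   q6  q5 
   q5   q5  q5 
 * q6   q6  q5 
(> = start, * = accepting)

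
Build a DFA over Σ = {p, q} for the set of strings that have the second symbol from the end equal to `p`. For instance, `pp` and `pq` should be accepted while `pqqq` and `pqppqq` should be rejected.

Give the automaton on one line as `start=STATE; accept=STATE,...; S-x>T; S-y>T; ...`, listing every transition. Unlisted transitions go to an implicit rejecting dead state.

A DFA must remember the last 2 symbols (since which symbol is second-to-last isn't known until the input ends). Use one state per possible window of the last ≤2 symbols; accept from those whose window starts with `p`.
A 7-state machine:
       p  q 
>  A   B  C 
   B   D  E 
   C   F  G 
 * D   D  E 
 * E   F  G 
   F   D  E 
   G   F  G 
(> = start, * = accepting)

start=A; accept=D,E; A-p>B; A-q>C; B-p>D; B-q>E; C-p>F; C-q>G; D-p>D; D-q>E; E-p>F; E-q>G; F-p>D; F-q>E; G-p>F; G-q>G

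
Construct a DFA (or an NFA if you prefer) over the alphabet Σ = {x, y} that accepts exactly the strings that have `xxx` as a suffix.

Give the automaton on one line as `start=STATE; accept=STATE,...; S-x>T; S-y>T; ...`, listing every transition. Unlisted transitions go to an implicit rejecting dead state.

start=q0; accept=q3; q0-x>q1; q0-y>q0; q1-x>q2; q1-y>q0; q2-x>q3; q2-y>q0; q3-x>q3; q3-y>q0

Let each state record the length of the longest suffix of the input read so far that is also a prefix of `xxx`. q1 means the last symbol is `x`; q2 means the last 2 symbols are `xx`; q3 means the last 3 symbols are `xxx`. Accept only at q3, where the string currently ends in `xxx`.
4 states suffice.
        x   y  
>  q0   q1  q0 
   q1   q2  q0 
   q2   q3  q0 
 * q3   q3  q0 
(> = start, * = accepting)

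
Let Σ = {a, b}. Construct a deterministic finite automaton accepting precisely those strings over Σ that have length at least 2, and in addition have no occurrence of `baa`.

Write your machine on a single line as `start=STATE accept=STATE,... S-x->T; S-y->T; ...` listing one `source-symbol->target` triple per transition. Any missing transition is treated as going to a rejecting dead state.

Run two small machines in parallel and take their product. One (4 states) tracks the input length, saturating at 3; the other (4 states) tracks partial matches of the forbidden pattern `baa`. Each combined state is a pair, one component from each; accept when both components accept.
        a   b  
>  S0   S1  S2 
   S1   S3  S4 
   S2   S5  S4 
 * S3   S6  S7 
 * S4   S8  S7 
 * S5   S9  S7 
 * S6   S6  S7 
 * S7   S8  S7 
 * S8   S9  S7 
   S9   S9  S9 
(> = start, * = accepting)

start=S0; accept=S3,S4,S5,S6,S7,S8; S0-a->S1; S0-b->S2; S1-a->S3; S1-b->S4; S2-a->S5; S2-b->S4; S3-a->S6; S3-b->S7; S4-a->S8; S4-b->S7; S5-a->S9; S5-b->S7; S6-a->S6; S6-b->S7; S7-a->S8; S7-b->S7; S8-a->S9; S8-b->S7; S9-a->S9; S9-b->S9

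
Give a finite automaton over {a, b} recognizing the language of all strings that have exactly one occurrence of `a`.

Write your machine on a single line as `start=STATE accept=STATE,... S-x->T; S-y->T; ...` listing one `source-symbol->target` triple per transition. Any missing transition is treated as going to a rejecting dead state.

start=S0; accept=S1; S0-a->S1; S0-b->S0; S1-a->S2; S1-b->S1; S2-a->S2; S2-b->S2

Only the number of `a`s matters, and only up to 2. Make a chain S0 → S1 → S2 advanced by each `a` (with S2 absorbing); every other symbol self-loops. The accepting set is {S1}.
3 states suffice.
        a   b  
>  S0   S1  S0 
 * S1   S2  S1 
   S2   S2  S2 
(> = start, * = accepting)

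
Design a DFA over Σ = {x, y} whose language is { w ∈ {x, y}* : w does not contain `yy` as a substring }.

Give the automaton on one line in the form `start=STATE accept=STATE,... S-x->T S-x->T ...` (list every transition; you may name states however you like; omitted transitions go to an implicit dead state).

start=s0 accept=s0,s1 s0-x->s0 s0-y->s1 s1-x->s0 s1-y->s2 s2-x->s2 s2-y->s2

This is the complement of 'contains `yy`'. Use the same substring-matching states — s0 through s2 holding how much of `yy` has just been matched — but flip the accepting set: everything except the trap s2 accepts.
A 3-state machine:
        x   y  
>* s0   s0  s1 
 * s1   s0  s2 
   s2   s2  s2 
(> = start, * = accepting)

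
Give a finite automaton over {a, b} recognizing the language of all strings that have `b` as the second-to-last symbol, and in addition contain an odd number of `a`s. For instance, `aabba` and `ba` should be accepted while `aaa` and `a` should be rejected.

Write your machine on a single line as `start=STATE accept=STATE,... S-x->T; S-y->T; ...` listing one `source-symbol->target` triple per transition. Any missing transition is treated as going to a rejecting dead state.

Run two small machines in parallel and take their product. One (7 states) tracks the last 2 symbols read; the other (2 states) tracks the count of `a`s modulo 2. Each combined state is a pair, one component from each; accept when both components accept.
An 11-state machine:
          a    b  
>  q0     q1   q2 
   q1     q3   q4 
   q2     q5   q6 
   q3     q7   q8 
   q4     q9  q10 
 * q5     q3   q4 
   q6     q5   q6 
   q7     q3   q4 
   q8     q5   q6 
   q9     q7   q8 
 * q10    q9  q10 
(> = start, * = accepting)

start=q0; accept=q5,q10; q0-a->q1; q0-b->q2; q1-a->q3; q1-b->q4; q2-a->q5; q2-b->q6; q3-a->q7; q3-b->q8; q4-a->q9; q4-b->q10; q5-a->q3; q5-b->q4; q6-a->q5; q6-b->q6; q7-a->q3; q7-b->q4; q8-a->q5; q8-b->q6; q9-a->q7; q9-b->q8; q10-a->q9; q10-b->q10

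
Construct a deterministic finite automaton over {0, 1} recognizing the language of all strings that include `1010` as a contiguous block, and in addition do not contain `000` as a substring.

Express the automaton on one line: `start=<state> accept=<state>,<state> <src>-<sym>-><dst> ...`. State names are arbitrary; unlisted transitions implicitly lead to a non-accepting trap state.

start=q0 accept=q7,q8,q9 q0-0->q1 q0-1->q2 q1-0->q3 q1-1->q2 q2-0->q4 q2-1->q2 q3-0->q5 q3-1->q2 q4-0->q3 q4-1->q6 q5-0->q5 q5-1->q5 q6-0->q7 q6-1->q2 q7-0->q8 q7-1->q9 q8-0->q5 q8-1->q9 q9-0->q7 q9-1->q9

Build one automaton per condition and run them in lockstep. One (5 states) tracks whether and how much of `1010` has been seen; the other (4 states) tracks partial matches of the forbidden pattern `000`. Each combined state is a pair, one component from each; accept when both components accept. After merging equivalent states the machine shrinks.
With 10 states:
        0   1  
>  q0   q1  q2 
   q1   q3  q2 
   q2   q4  q2 
   q3   q5  q2 
   q4   q3  q6 
   q5   q5  q5 
   q6   q7  q2 
 * q7   q8  q9 
 * q8   q5  q9 
 * q9   q7  q9 
(> = start, * = accepting)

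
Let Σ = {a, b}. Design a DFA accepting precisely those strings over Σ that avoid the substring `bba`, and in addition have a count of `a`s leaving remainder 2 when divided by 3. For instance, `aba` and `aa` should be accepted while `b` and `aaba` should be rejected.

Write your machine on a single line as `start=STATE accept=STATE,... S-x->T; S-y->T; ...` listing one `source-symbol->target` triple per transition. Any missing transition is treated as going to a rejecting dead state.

Build one automaton per condition and run them in lockstep. One (4 states) tracks partial matches of the forbidden pattern `bba`; the other (3 states) tracks the count of `a`s modulo 3. Each combined state is a pair, one component from each; accept when both components accept. Minimizing collapses redundant product states.
8 states suffice.
        a   b  
>  S0   S1  S2 
   S1   S3  S4 
   S2   S1  S5 
 * S3   S0  S6 
   S4   S3  S5 
   S5   S5  S5 
 * S6   S0  S7 
 * S7   S5  S7 
(> = start, * = accepting)

start=S0; accept=S3,S6,S7; S0-a->S1; S0-b->S2; S1-a->S3; S1-b->S4; S2-a->S1; S2-b->S5; S3-a->S0; S3-b->S6; S4-a->S3; S4-b->S5; S5-a->S5; S5-b->S5; S6-a->S0; S6-b->S7; S7-a->S5; S7-b->S7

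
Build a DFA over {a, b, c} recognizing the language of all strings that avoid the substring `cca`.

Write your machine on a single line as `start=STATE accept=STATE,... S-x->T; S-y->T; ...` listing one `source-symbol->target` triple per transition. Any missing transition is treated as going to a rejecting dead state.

start=q0; accept=q0,q1,q2; q0-a->q0; q0-b->q0; q0-c->q1; q1-a->q0; q1-b->q0; q1-c->q2; q2-a->q3; q2-b->q0; q2-c->q2; q3-a->q3; q3-b->q3; q3-c->q3

Track partial matches of the forbidden pattern `cca`. State q3 is a dead state reached once `cca` has occurred; every other state accepts. q0 means no part of `cca` is currently matched.
        a   b   c  
>* q0   q0  q0  q1 
 * q1   q0  q0  q2 
 * q2   q3  q0  q2 
   q3   q3  q3  q3 
(> = start, * = accepting)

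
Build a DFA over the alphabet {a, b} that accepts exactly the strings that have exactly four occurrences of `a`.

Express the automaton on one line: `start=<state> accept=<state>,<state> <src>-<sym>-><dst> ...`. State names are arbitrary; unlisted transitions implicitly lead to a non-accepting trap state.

Count `a`s, saturating at 5: states q0 through q4 mean 0 through 4 `a`s seen; q5 means more than 4. Each `a` increments (capped at q5); other symbols loop. Accept from {q4}.
With 6 states:
        a   b  
>  q0   q1  q0 
   q1   q2  q1 
   q2   q3  q2 
   q3   q4  q3 
 * q4   q5  q4 
   q5   q5  q5 
(> = start, * = accepting)

start=q0 accept=q4 q0-a->q1 q0-b->q0 q1-a->q2 q1-b->q1 q2-a->q3 q2-b->q2 q3-a->q4 q3-b->q3 q4-a->q5 q4-b->q4 q5-a->q5 q5-b->q5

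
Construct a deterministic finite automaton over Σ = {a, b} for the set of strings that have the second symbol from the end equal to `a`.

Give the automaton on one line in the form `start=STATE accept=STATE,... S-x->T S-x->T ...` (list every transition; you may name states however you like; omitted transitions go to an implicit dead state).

A DFA must remember the last 2 symbols (since which symbol is second-to-last isn't known until the input ends). Use one state per possible window of the last ≤2 symbols; accept from those whose window starts with `a`.
With 7 states:
        a   b  
>  S0   S1  S2 
   S1   S3  S4 
   S2   S5  S6 
 * S3   S3  S4 
 * S4   S5  S6 
   S5   S3  S4 
   S6   S5  S6 
(> = start, * = accepting)

start=S0 accept=S3,S4 S0-a->S1 S0-b->S2 S1-a->S3 S1-b->S4 S2-a->S5 S2-b->S6 S3-a->S3 S3-b->S4 S4-a->S5 S4-b->S6 S5-a->S3 S5-b->S4 S6-a->S5 S6-b->S6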